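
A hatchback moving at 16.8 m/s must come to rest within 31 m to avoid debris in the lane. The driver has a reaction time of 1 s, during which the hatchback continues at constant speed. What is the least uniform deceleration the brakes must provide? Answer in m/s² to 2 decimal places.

Required deceleration ≈ 9.94 m/s²

Distance covered during reaction = 16.8000 × 1 = 16.800 m.
Distance available for braking: 31 − 16.800 = 14.200 m.
v² = 2a·d ⇒ a = v²/(2d) = 16.8000² / (2 × 14.200) = 282.240 / 28.400 = 9.9380 m/s².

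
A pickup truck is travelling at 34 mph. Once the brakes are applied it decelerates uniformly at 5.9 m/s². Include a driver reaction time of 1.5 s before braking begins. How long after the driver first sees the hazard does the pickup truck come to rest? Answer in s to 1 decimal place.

Total time ≈ 4.1 s

34 mph × 0.44704 = 15.1994 m/s.
Braking time = v/a = 15.1994 / 5.900 = 2.576 s.
Total = 1.5 + 2.576 = 4.076 s.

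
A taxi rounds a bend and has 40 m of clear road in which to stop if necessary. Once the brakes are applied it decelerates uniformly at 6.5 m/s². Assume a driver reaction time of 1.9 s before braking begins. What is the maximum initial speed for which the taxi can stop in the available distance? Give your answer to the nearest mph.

Maximum speed ≈ 30 mph

Stopping distance: v·t_r + v²/(2a) = 40 with t_r = 1.9 s and a = 6.500 m/s².
So v² + 24.700 v − 520.00 = 0.
Positive root: v = −a·t_r + √((a·t_r)² + 2a·d) = −12.350 + √(152.522 + 520.00) = 13.5830 m/s.
13.5830 m/s ÷ 0.44704 = 30.384 mph.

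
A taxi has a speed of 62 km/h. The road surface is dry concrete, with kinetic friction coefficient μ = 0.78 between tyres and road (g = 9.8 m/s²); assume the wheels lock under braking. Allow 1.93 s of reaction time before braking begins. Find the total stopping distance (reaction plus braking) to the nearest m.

62 km/h ÷ 3.6 = 17.2222 m/s.
a = μg = 0.78 × 9.8 = 7.644 m/s².
Reaction distance = v·t_r = 17.2222 × 1.93 = 33.239 m.
Braking distance = v²/(2a) = 17.2222² / (2 × 7.644) = 296.604 / 15.288 = 19.401 m.
Total = 33.239 + 19.401 = 52.640 m.

Total stopping distance ≈ 53 m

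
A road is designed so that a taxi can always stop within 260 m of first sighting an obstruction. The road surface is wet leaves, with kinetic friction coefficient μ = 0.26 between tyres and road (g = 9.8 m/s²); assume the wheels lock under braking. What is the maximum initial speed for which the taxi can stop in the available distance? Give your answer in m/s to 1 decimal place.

Maximum speed ≈ 36.4 m/s

a = μg = 0.26 × 9.8 = 2.548 m/s².
v²/(2a) = d ⇒ v = √(2 × 2.548 × 260) = √1324.96 = 36.4000 m/s.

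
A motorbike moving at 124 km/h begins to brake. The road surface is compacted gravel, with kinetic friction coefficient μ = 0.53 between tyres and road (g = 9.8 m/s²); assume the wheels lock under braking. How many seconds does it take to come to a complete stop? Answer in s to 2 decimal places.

124 km/h ÷ 3.6 = 34.4444 m/s.
a = μg = 0.53 × 9.8 = 5.194 m/s².
Braking time = v/a = 34.4444 / 5.194 = 6.632 s.

Braking time ≈ 6.63 s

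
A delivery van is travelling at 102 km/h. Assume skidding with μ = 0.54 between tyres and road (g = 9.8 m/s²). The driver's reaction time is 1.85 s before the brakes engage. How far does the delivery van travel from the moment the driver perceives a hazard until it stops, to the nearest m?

Total stopping distance ≈ 128 m

102 km/h ÷ 3.6 = 28.3333 m/s.
a = μg = 0.54 × 9.8 = 5.292 m/s².
Reaction distance = v·t_r = 28.3333 × 1.85 = 52.417 m.
Braking distance = v²/(2a) = 28.3333² / (2 × 5.292) = 802.776 / 10.584 = 75.848 m.
Total = 52.417 + 75.848 = 128.265 m.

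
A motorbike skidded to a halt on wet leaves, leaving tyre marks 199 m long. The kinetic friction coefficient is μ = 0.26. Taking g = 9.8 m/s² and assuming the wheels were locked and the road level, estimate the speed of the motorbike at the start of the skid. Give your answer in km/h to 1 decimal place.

Initial speed ≈ 114.6 km/h

Deceleration a = μg = 0.26 × 9.8 = 2.548 m/s².
v = √(2a·d) = √(2 × 2.548 × 199) = √1014.104 = 31.8450 m/s.
= 31.8450 × 3.6 = 114.642 km/h.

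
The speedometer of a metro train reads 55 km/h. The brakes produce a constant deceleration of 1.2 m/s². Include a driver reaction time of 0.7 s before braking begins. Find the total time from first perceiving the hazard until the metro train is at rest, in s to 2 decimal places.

Total time ≈ 13.43 s

55 km/h ÷ 3.6 = 15.2778 m/s.
Braking time = v/a = 15.2778 / 1.200 = 12.732 s.
Total = 0.7 + 12.732 = 13.432 s.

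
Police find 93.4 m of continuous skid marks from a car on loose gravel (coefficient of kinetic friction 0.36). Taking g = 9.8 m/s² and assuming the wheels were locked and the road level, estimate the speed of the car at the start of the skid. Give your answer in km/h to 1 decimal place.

Initial speed ≈ 92.4 km/h

Deceleration a = μg = 0.36 × 9.8 = 3.528 m/s².
v = √(2a·d) = √(2 × 3.528 × 93.4) = √659.030 = 25.6716 m/s.
= 25.6716 × 3.6 = 92.418 km/h.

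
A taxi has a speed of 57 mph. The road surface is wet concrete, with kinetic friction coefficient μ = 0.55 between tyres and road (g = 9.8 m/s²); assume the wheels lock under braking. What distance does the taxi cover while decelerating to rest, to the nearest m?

57 mph × 0.44704 = 25.4813 m/s.
a = μg = 0.55 × 9.8 = 5.390 m/s².
Braking distance = v²/(2a) = 25.4813² / (2 × 5.390) = 649.297 / 10.780 = 60.232 m.

Braking distance ≈ 60 m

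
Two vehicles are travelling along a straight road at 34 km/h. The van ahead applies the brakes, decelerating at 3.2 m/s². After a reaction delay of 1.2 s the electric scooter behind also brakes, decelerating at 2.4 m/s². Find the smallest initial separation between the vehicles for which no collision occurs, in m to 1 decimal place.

34 km/h ÷ 3.6 = 9.4444 m/s.
Leader travels v²/(2a_L) = 89.197 / 6.400 = 13.937 m before stopping.
Follower covers v·t_r = 9.4444 × 1.2 = 11.333 m while reacting, then v²/(2a_F) = 89.197 / 4.800 = 18.583 m while braking, for a total of 11.333 + 18.583 = 29.916 m.
Since a_F ≤ a_L and the follower starts braking later, the follower is never slower than the leader, so the closest approach is when both have stopped.
Minimum gap = 29.916 − 13.937 = 15.979 m.

Minimum gap ≈ 16.0 m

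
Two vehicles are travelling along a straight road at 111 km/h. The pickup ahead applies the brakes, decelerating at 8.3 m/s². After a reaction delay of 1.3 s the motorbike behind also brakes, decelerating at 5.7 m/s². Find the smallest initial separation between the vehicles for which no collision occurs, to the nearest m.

Minimum gap ≈ 66 m

111 km/h ÷ 3.6 = 30.8333 m/s.
Leader travels v²/(2a_L) = 950.692 / 16.600 = 57.271 m before stopping.
Follower covers v·t_r = 30.8333 × 1.3 = 40.083 m while reacting, then v²/(2a_F) = 950.692 / 11.400 = 83.394 m while braking, for a total of 40.083 + 83.394 = 123.477 m.
Since a_F ≤ a_L and the follower starts braking later, the follower is never slower than the leader, so the closest approach is when both have stopped.
Minimum gap = 123.477 − 57.271 = 66.206 m.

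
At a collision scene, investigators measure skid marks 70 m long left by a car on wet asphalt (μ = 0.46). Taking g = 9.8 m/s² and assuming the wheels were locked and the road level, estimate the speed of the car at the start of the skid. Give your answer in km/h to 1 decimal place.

Initial speed ≈ 90.4 km/h

Deceleration a = μg = 0.46 × 9.8 = 4.508 m/s².
v = √(2a·d) = √(2 × 4.508 × 70) = √631.120 = 25.1221 m/s.
= 25.1221 × 3.6 = 90.440 km/h.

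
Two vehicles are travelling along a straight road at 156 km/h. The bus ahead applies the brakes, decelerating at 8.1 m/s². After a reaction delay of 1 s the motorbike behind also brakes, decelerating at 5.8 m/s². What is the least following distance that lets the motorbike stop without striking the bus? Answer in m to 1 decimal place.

156 km/h ÷ 3.6 = 43.3333 m/s.
Leader travels v²/(2a_L) = 1877.775 / 16.200 = 115.912 m before stopping.
Follower covers v·t_r = 43.3333 × 1 = 43.333 m while reacting, then v²/(2a_F) = 1877.775 / 11.600 = 161.877 m while braking, for a total of 43.333 + 161.877 = 205.210 m.
Since a_F ≤ a_L and the follower starts braking later, the follower is never slower than the leader, so the closest approach is when both have stopped.
Minimum gap = 205.210 − 115.912 = 89.298 m.

Minimum gap ≈ 89.3 m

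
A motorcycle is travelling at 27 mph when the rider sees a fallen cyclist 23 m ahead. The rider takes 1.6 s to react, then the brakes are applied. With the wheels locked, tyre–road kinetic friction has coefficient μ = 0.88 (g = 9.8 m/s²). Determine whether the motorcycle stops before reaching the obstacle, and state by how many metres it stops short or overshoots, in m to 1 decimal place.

27 mph × 0.44704 = 12.0701 m/s.
a = μg = 0.88 × 9.8 = 8.624 m/s².
Reaction distance = 12.0701 × 1.6 = 19.312 m.
Braking distance = v²/(2a) = 145.687 / 17.248 = 8.447 m.
Total stopping distance = 19.312 + 8.447 = 27.759 m, vs 23 m available — it cannot stop in time and overshoots by 27.759 − 23 = 4.759 m.

No — it overshoots by 4.8 m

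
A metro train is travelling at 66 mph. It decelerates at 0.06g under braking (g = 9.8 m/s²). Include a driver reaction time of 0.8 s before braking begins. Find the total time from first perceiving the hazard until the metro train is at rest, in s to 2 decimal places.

Total time ≈ 50.98 s

66 mph × 0.44704 = 29.5046 m/s.
a = 0.06 × 9.8 = 0.588 m/s².
Braking time = v/a = 29.5046 / 0.588 = 50.178 s.
Total = 0.8 + 50.178 = 50.978 s.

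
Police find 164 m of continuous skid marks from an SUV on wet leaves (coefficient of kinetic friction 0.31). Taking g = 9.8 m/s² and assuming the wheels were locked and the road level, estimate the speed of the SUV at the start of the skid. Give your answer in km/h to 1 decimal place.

Deceleration a = μg = 0.31 × 9.8 = 3.038 m/s².
v = √(2a·d) = √(2 × 3.038 × 164) = √996.464 = 31.5668 m/s.
= 31.5668 × 3.6 = 113.640 km/h.

Initial speed ≈ 113.6 km/h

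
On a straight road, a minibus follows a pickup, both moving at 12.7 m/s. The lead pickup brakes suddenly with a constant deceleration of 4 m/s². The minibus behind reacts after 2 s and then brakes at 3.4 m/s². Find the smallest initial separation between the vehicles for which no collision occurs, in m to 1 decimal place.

Minimum gap ≈ 29.0 m

Leader travels v²/(2a_L) = 161.290 / 8.000 = 20.161 m before stopping.
Follower covers v·t_r = 12.7000 × 2 = 25.400 m while reacting, then v²/(2a_F) = 161.290 / 6.800 = 23.719 m while braking, for a total of 25.400 + 23.719 = 49.119 m.
Since a_F ≤ a_L and the follower starts braking later, the follower is never slower than the leader, so the closest approach is when both have stopped.
Minimum gap = 49.119 − 20.161 = 28.958 m.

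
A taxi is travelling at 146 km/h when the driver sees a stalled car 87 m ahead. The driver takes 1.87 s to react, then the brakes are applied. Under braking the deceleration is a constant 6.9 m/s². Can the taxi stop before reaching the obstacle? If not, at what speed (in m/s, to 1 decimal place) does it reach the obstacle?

No — it strikes the obstacle at 38.6 m/s

146 km/h ÷ 3.6 = 40.5556 m/s.
Reaction distance = 40.5556 × 1.87 = 75.839 m.
Braking distance needed to stop: v²/(2a) = 1644.757 / 13.800 = 119.185 m, so total needed = 75.839 + 119.185 = 195.024 m > 87 m — it cannot stop.
Distance remaining when braking begins: 87 − 75.839 = 11.161 m.
v² = v₀² − 2a·d = 1644.757 − 2 × 6.900 × 11.161 = 1490.735 m²/s².
v = √1490.735 = 38.610 m/s.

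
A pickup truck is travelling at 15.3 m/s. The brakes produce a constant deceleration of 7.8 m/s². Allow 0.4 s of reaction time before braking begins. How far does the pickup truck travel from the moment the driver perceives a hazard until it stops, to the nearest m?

Total stopping distance ≈ 21 m

Reaction distance = v·t_r = 15.3000 × 0.4 = 6.120 m.
Braking distance = v²/(2a) = 15.3000² / (2 × 7.800) = 234.090 / 15.600 = 15.006 m.
Total = 6.120 + 15.006 = 21.126 m.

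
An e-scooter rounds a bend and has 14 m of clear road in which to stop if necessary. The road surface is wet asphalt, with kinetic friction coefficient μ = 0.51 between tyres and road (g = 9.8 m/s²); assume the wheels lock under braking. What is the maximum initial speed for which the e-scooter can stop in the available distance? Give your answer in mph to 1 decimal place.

a = μg = 0.51 × 9.8 = 4.998 m/s².
v²/(2a) = d ⇒ v = √(2 × 4.998 × 14) = √139.94 = 11.8296 m/s.
11.8296 m/s ÷ 0.44704 = 26.462 mph.

Maximum speed ≈ 26.5 mph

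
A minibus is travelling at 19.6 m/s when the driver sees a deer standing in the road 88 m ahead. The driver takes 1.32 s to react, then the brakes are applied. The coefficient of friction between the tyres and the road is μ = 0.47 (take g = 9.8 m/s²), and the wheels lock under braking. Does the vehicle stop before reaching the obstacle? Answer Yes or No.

Yes

a = μg = 0.47 × 9.8 = 4.606 m/s².
Reaction distance = 19.6000 × 1.32 = 25.872 m.
Braking distance = v²/(2a) = 384.160 / 9.212 = 41.702 m.
Total stopping distance = 25.872 + 41.702 = 67.574 m, vs 88 m available — it stops with 88 − 67.574 = 20.426 m to spare.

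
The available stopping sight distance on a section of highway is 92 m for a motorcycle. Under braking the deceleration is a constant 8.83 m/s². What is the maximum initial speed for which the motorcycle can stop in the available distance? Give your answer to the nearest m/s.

Maximum speed ≈ 40 m/s

v²/(2a) = d ⇒ v = √(2 × 8.830 × 92) = √1624.72 = 40.3078 m/s.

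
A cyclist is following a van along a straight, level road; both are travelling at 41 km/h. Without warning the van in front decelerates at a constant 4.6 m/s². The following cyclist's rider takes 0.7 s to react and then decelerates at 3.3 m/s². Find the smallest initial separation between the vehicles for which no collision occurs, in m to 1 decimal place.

41 km/h ÷ 3.6 = 11.3889 m/s.
Leader travels v²/(2a_L) = 129.707 / 9.200 = 14.099 m before stopping.
Follower covers v·t_r = 11.3889 × 0.7 = 7.972 m while reacting, then v²/(2a_F) = 129.707 / 6.600 = 19.653 m while braking, for a total of 7.972 + 19.653 = 27.625 m.
Since a_F ≤ a_L and the follower starts braking later, the follower is never slower than the leader, so the closest approach is when both have stopped.
Minimum gap = 27.625 − 14.099 = 13.526 m.

Minimum gap ≈ 13.5 m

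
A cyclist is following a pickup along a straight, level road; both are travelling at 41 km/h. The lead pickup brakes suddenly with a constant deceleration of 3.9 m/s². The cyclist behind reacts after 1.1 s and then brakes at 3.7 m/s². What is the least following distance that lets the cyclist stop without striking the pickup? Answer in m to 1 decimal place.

41 km/h ÷ 3.6 = 11.3889 m/s.
Leader travels v²/(2a_L) = 129.707 / 7.800 = 16.629 m before stopping.
Follower covers v·t_r = 11.3889 × 1.1 = 12.528 m while reacting, then v²/(2a_F) = 129.707 / 7.400 = 17.528 m while braking, for a total of 12.528 + 17.528 = 30.056 m.
Since a_F ≤ a_L and the follower starts braking later, the follower is never slower than the leader, so the closest approach is when both have stopped.
Minimum gap = 30.056 − 16.629 = 13.427 m.

Minimum gap ≈ 13.4 m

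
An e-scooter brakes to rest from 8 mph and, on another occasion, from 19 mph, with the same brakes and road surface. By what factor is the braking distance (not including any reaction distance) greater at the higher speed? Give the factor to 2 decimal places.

Braking distance d = v²/(2a), so with a fixed, d ∝ v².
Factor = (19/8)² = 2.3750² = 5.6406.

Factor ≈ 5.64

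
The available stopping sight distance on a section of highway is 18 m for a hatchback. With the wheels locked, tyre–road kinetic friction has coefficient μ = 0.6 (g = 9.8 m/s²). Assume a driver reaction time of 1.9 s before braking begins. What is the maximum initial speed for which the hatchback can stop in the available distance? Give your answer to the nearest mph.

a = μg = 0.6 × 9.8 = 5.880 m/s².
Stopping distance: v·t_r + v²/(2a) = 18 with t_r = 1.9 s and a = 5.880 m/s².
So v² + 22.344 v − 211.68 = 0.
Positive root: v = −a·t_r + √((a·t_r)² + 2a·d) = −11.172 + √(124.814 + 211.68) = 7.1718 m/s.
7.1718 m/s ÷ 0.44704 = 16.043 mph.

Maximum speed ≈ 16 mph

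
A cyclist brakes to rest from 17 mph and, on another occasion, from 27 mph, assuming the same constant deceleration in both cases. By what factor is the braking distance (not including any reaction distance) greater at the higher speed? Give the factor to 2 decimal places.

Factor ≈ 2.52

Braking distance d = v²/(2a), so with a fixed, d ∝ v².
Factor = (27/17)² = 1.5882² = 2.5224.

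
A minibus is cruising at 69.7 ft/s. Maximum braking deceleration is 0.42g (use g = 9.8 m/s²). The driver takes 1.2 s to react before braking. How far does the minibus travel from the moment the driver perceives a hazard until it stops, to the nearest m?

69.7 ft/s × 0.3048 = 21.2446 m/s.
a = 0.42 × 9.8 = 4.116 m/s².
Reaction distance = v·t_r = 21.2446 × 1.2 = 25.494 m.
Braking distance = v²/(2a) = 21.2446² / (2 × 4.116) = 451.333 / 8.232 = 54.827 m.
Total = 25.494 + 54.827 = 80.321 m.

Total stopping distance ≈ 80 m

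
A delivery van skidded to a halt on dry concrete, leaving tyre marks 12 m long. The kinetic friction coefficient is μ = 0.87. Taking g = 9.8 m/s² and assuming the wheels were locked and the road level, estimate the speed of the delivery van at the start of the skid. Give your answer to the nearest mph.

Deceleration a = μg = 0.87 × 9.8 = 8.526 m/s².
v = √(2a·d) = √(2 × 8.526 × 12) = √204.624 = 14.3047 m/s.
= 14.3047 ÷ 0.44704 = 31.999 mph.

Initial speed ≈ 32 mph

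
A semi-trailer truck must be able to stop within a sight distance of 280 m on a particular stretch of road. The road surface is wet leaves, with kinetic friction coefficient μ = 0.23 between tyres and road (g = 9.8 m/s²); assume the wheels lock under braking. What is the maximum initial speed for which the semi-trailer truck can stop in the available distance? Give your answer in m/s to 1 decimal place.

Maximum speed ≈ 35.5 m/s

a = μg = 0.23 × 9.8 = 2.254 m/s².
v²/(2a) = d ⇒ v = √(2 × 2.254 × 280) = √1262.24 = 35.5280 m/s.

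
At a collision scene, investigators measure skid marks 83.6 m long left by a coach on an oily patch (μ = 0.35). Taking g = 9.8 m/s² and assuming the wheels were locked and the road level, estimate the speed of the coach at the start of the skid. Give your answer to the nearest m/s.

Deceleration a = μg = 0.35 × 9.8 = 3.430 m/s².
v = √(2a·d) = √(2 × 3.430 × 83.6) = √573.496 = 23.9478 m/s.

Initial speed ≈ 24 m/s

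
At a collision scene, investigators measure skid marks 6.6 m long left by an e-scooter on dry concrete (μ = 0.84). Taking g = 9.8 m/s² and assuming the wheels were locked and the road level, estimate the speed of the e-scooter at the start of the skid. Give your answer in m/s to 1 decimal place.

Initial speed ≈ 10.4 m/s

Deceleration a = μg = 0.84 × 9.8 = 8.232 m/s².
v = √(2a·d) = √(2 × 8.232 × 6.6) = √108.662 = 10.4241 m/s.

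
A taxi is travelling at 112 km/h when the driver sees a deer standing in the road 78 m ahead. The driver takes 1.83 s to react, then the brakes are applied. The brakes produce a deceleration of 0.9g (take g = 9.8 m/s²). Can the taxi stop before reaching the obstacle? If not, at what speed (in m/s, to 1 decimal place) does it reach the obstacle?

112 km/h ÷ 3.6 = 31.1111 m/s.
a = 0.9 × 9.8 = 8.820 m/s².
Reaction distance = 31.1111 × 1.83 = 56.933 m.
Braking distance needed to stop: v²/(2a) = 967.901 / 17.640 = 54.870 m, so total needed = 56.933 + 54.870 = 111.803 m > 78 m — it cannot stop.
Distance remaining when braking begins: 78 − 56.933 = 21.067 m.
v² = v₀² − 2a·d = 967.901 − 2 × 8.820 × 21.067 = 596.279 m²/s².
v = √596.279 = 24.419 m/s.

No — it strikes the obstacle at 24.4 m/s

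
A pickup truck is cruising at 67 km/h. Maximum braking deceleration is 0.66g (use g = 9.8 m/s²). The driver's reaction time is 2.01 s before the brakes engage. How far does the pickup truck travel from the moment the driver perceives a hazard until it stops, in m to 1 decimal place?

Total stopping distance ≈ 64.2 m

67 km/h ÷ 3.6 = 18.6111 m/s.
a = 0.66 × 9.8 = 6.468 m/s².
Reaction distance = v·t_r = 18.6111 × 2.01 = 37.408 m.
Braking distance = v²/(2a) = 18.6111² / (2 × 6.468) = 346.373 / 12.936 = 26.776 m.
Total = 37.408 + 26.776 = 64.184 m.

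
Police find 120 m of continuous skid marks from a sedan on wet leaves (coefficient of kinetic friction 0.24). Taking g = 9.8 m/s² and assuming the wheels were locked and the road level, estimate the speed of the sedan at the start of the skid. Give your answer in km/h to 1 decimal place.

Deceleration a = μg = 0.24 × 9.8 = 2.352 m/s².
v = √(2a·d) = √(2 × 2.352 × 120) = √564.480 = 23.7588 m/s.
= 23.7588 × 3.6 = 85.532 km/h.

Initial speed ≈ 85.5 km/h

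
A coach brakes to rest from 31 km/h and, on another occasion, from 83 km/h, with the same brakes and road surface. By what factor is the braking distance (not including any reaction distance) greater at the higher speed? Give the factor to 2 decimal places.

Factor ≈ 7.17

Braking distance d = v²/(2a), so with a fixed, d ∝ v².
Factor = (83/31)² = 2.6774² = 7.1685.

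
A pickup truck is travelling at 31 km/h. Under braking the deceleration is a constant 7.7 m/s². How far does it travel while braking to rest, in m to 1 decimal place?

31 km/h ÷ 3.6 = 8.6111 m/s.
Braking distance = v²/(2a) = 8.6111² / (2 × 7.700) = 74.151 / 15.400 = 4.815 m.

Braking distance ≈ 4.8 m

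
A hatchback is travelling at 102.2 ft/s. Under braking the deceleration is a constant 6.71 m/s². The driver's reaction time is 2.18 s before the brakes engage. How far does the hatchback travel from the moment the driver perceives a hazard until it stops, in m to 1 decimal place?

102.2 ft/s × 0.3048 = 31.1506 m/s.
Reaction distance = v·t_r = 31.1506 × 2.18 = 67.908 m.
Braking distance = v²/(2a) = 31.1506² / (2 × 6.710) = 970.360 / 13.420 = 72.307 m.
Total = 67.908 + 72.307 = 140.215 m.

Total stopping distance ≈ 140.2 m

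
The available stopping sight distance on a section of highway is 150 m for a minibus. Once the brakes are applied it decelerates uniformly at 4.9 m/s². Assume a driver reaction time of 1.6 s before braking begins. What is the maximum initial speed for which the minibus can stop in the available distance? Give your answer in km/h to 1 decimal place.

Maximum speed ≈ 112.7 km/h

Stopping distance: v·t_r + v²/(2a) = 150 with t_r = 1.6 s and a = 4.900 m/s².
So v² + 15.680 v − 1470.00 = 0.
Positive root: v = −a·t_r + √((a·t_r)² + 2a·d) = −7.840 + √(61.466 + 1470.00) = 31.2939 m/s.
31.2939 m/s × 3.6 = 112.658 km/h.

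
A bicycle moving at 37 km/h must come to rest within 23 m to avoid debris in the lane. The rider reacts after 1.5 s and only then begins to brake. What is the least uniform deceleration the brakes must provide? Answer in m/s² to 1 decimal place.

Required deceleration ≈ 7.0 m/s²

37 km/h ÷ 3.6 = 10.2778 m/s.
Distance covered during reaction = 10.2778 × 1.5 = 15.417 m.
Distance available for braking: 23 − 15.417 = 7.583 m.
v² = 2a·d ⇒ a = v²/(2d) = 10.2778² / (2 × 7.583) = 105.633 / 15.166 = 6.9651 m/s².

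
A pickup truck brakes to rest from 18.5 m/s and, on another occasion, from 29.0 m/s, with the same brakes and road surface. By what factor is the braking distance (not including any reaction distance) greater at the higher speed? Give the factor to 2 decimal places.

Factor ≈ 2.46

Braking distance d = v²/(2a), so with a fixed, d ∝ v².
Factor = (29.0/18.5)² = 1.5676² = 2.4574.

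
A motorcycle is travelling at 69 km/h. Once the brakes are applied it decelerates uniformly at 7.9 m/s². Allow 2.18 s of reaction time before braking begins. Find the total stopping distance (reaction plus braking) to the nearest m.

69 km/h ÷ 3.6 = 19.1667 m/s.
Reaction distance = v·t_r = 19.1667 × 2.18 = 41.783 m.
Braking distance = v²/(2a) = 19.1667² / (2 × 7.900) = 367.362 / 15.800 = 23.251 m.
Total = 41.783 + 23.251 = 65.034 m.

Total stopping distance ≈ 65 m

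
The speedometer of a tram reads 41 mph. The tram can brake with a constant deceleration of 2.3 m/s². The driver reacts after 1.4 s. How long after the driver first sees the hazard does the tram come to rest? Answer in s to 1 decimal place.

41 mph × 0.44704 = 18.3286 m/s.
Braking time = v/a = 18.3286 / 2.300 = 7.969 s.
Total = 1.4 + 7.969 = 9.369 s.

Total time ≈ 9.4 s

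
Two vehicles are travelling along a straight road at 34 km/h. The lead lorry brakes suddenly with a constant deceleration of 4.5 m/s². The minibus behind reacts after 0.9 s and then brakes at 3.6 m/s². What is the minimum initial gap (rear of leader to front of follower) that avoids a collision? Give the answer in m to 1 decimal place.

34 km/h ÷ 3.6 = 9.4444 m/s.
Leader travels v²/(2a_L) = 89.197 / 9.000 = 9.911 m before stopping.
Follower covers v·t_r = 9.4444 × 0.9 = 8.500 m while reacting, then v²/(2a_F) = 89.197 / 7.200 = 12.388 m while braking, for a total of 8.500 + 12.388 = 20.888 m.
Since a_F ≤ a_L and the follower starts braking later, the follower is never slower than the leader, so the closest approach is when both have stopped.
Minimum gap = 20.888 − 9.911 = 10.977 m.

Minimum gap ≈ 11.0 m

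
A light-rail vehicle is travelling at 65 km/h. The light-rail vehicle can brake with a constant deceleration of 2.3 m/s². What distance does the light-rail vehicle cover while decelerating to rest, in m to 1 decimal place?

65 km/h ÷ 3.6 = 18.0556 m/s.
Braking distance = v²/(2a) = 18.0556² / (2 × 2.300) = 326.005 / 4.600 = 70.871 m.

Braking distance ≈ 70.9 m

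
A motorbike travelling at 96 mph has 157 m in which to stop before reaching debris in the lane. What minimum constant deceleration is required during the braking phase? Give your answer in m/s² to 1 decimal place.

Required deceleration ≈ 5.9 m/s²

96 mph × 0.44704 = 42.9158 m/s.
v² = 2a·d ⇒ a = v²/(2d) = 42.9158² / (2 × 157.000) = 1841.766 / 314.000 = 5.8655 m/s².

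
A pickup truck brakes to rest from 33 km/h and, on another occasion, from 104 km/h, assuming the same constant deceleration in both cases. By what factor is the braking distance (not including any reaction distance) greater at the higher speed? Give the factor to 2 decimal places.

Braking distance d = v²/(2a), so with a fixed, d ∝ v².
Factor = (104/33)² = 3.1515² = 9.9320.

Factor ≈ 9.93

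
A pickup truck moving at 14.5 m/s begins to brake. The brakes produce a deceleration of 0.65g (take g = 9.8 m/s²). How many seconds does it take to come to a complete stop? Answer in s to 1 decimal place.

a = 0.65 × 9.8 = 6.370 m/s².
Braking time = v/a = 14.5000 / 6.370 = 2.276 s.

Braking time ≈ 2.3 s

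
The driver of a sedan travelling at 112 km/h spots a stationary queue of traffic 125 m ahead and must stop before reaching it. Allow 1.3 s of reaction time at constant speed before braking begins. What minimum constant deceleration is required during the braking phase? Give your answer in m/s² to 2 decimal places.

112 km/h ÷ 3.6 = 31.1111 m/s.
Distance covered during reaction = 31.1111 × 1.3 = 40.444 m.
Distance available for braking: 125 − 40.444 = 84.556 m.
v² = 2a·d ⇒ a = v²/(2d) = 31.1111² / (2 × 84.556) = 967.901 / 169.112 = 5.7234 m/s².

Required deceleration ≈ 5.72 m/s²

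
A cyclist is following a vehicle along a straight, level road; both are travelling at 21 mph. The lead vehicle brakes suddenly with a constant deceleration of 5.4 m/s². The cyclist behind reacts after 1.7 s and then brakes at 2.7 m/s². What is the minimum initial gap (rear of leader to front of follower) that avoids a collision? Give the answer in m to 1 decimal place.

Minimum gap ≈ 24.1 m

21 mph × 0.44704 = 9.3878 m/s.
Leader travels v²/(2a_L) = 88.131 / 10.800 = 8.160 m before stopping.
Follower covers v·t_r = 9.3878 × 1.7 = 15.959 m while reacting, then v²/(2a_F) = 88.131 / 5.400 = 16.321 m while braking, for a total of 15.959 + 16.321 = 32.280 m.
Since a_F ≤ a_L and the follower starts braking later, the follower is never slower than the leader, so the closest approach is when both have stopped.
Minimum gap = 32.280 − 8.160 = 24.120 m.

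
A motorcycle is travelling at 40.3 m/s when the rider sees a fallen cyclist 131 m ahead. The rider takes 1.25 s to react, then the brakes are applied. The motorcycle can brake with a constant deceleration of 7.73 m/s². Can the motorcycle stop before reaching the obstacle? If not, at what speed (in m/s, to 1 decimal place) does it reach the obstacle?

No — it strikes the obstacle at 19.4 m/s

Reaction distance = 40.3000 × 1.25 = 50.375 m.
Braking distance needed to stop: v²/(2a) = 1624.090 / 15.460 = 105.051 m, so total needed = 50.375 + 105.051 = 155.426 m > 131 m — it cannot stop.
Distance remaining when braking begins: 131 − 50.375 = 80.625 m.
v² = v₀² − 2a·d = 1624.090 − 2 × 7.730 × 80.625 = 377.627 m²/s².
v = √377.627 = 19.433 m/s.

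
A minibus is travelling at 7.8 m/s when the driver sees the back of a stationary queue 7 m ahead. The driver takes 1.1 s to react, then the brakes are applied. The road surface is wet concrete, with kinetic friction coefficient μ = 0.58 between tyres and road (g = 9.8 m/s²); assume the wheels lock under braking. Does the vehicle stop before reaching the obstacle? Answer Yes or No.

a = μg = 0.58 × 9.8 = 5.684 m/s².
Reaction distance = 7.8000 × 1.1 = 8.580 m.
Braking distance = v²/(2a) = 60.840 / 11.368 = 5.352 m.
Total stopping distance = 8.580 + 5.352 = 13.932 m, vs 7 m available — it cannot stop in time and overshoots by 13.932 − 7 = 6.932 m.

No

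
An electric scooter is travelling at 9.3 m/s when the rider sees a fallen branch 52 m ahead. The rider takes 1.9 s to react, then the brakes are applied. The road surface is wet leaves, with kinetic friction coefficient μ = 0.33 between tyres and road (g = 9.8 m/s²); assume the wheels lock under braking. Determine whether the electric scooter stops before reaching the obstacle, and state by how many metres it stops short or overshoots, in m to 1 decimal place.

Yes — it stops 21.0 m short of the obstacle

a = μg = 0.33 × 9.8 = 3.234 m/s².
Reaction distance = 9.3000 × 1.9 = 17.670 m.
Braking distance = v²/(2a) = 86.490 / 6.468 = 13.372 m.
Total stopping distance = 17.670 + 13.372 = 31.042 m, vs 52 m available — it stops with 52 − 31.042 = 20.958 m to spare.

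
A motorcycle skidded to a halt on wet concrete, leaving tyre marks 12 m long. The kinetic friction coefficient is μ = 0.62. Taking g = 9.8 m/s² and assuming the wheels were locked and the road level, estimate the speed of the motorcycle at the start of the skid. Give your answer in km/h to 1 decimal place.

Initial speed ≈ 43.5 km/h

Deceleration a = μg = 0.62 × 9.8 = 6.076 m/s².
v = √(2a·d) = √(2 × 6.076 × 12) = √145.824 = 12.0758 m/s.
= 12.0758 × 3.6 = 43.473 km/h.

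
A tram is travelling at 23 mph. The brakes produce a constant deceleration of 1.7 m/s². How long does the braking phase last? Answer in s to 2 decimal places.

23 mph × 0.44704 = 10.2819 m/s.
Braking time = v/a = 10.2819 / 1.700 = 6.048 s.

Braking time ≈ 6.05 s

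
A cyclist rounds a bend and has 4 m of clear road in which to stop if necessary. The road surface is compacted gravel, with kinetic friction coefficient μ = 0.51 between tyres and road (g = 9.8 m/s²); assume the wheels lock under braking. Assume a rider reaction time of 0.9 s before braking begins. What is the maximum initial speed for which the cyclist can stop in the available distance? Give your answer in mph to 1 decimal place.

Maximum speed ≈ 7.3 mph

a = μg = 0.51 × 9.8 = 4.998 m/s².
Stopping distance: v·t_r + v²/(2a) = 4 with t_r = 0.9 s and a = 4.998 m/s².
So v² + 8.996 v − 39.98 = 0.
Positive root: v = −a·t_r + √((a·t_r)² + 2a·d) = −4.498 + √(20.232 + 39.98) = 3.2616 m/s.
3.2616 m/s ÷ 0.44704 = 7.296 mph.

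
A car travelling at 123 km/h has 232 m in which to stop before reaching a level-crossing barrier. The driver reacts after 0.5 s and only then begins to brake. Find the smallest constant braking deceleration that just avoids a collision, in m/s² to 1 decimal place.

Required deceleration ≈ 2.7 m/s²

123 km/h ÷ 3.6 = 34.1667 m/s.
Distance covered during reaction = 34.1667 × 0.5 = 17.083 m.
Distance available for braking: 232 − 17.083 = 214.917 m.
v² = 2a·d ⇒ a = v²/(2d) = 34.1667² / (2 × 214.917) = 1167.363 / 429.834 = 2.7158 m/s².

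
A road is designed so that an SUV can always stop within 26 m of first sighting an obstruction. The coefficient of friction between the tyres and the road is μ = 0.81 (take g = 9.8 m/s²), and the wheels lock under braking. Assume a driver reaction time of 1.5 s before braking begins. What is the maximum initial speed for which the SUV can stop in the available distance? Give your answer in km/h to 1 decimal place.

a = μg = 0.81 × 9.8 = 7.938 m/s².
Stopping distance: v·t_r + v²/(2a) = 26 with t_r = 1.5 s and a = 7.938 m/s².
So v² + 23.814 v − 412.78 = 0.
Positive root: v = −a·t_r + √((a·t_r)² + 2a·d) = −11.907 + √(141.777 + 412.78) = 11.6420 m/s.
11.6420 m/s × 3.6 = 41.911 km/h.

Maximum speed ≈ 41.9 km/h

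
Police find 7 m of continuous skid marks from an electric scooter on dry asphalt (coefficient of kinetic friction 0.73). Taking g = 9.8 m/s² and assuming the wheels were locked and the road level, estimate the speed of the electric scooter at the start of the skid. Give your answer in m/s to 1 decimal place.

Deceleration a = μg = 0.73 × 9.8 = 7.154 m/s².
v = √(2a·d) = √(2 × 7.154 × 7) = √100.156 = 10.0078 m/s.

Initial speed ≈ 10.0 m/s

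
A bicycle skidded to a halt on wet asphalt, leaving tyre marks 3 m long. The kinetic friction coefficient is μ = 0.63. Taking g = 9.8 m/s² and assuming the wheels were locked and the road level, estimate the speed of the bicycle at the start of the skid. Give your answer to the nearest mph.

Deceleration a = μg = 0.63 × 9.8 = 6.174 m/s².
v = √(2a·d) = √(2 × 6.174 × 3) = √37.044 = 6.0864 m/s.
= 6.0864 ÷ 0.44704 = 13.615 mph.

Initial speed ≈ 14 mph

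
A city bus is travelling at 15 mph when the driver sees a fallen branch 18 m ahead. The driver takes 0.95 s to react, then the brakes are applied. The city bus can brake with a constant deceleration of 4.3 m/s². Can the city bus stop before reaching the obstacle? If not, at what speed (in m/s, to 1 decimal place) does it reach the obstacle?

Yes — it stops about 6.4 m short of the obstacle, so it never reaches it

15 mph × 0.44704 = 6.7056 m/s.
Reaction distance = 6.7056 × 0.95 = 6.370 m.
Braking distance = v²/(2a) = 44.965 / 8.600 = 5.228 m.
Total stopping distance = 6.370 + 5.228 = 11.598 m, vs 18 m available — it stops with 18 − 11.598 = 6.402 m to spare.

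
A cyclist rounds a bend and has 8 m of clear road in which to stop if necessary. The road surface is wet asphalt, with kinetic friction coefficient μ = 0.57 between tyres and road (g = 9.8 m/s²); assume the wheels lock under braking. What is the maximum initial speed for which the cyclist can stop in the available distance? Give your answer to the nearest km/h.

a = μg = 0.57 × 9.8 = 5.586 m/s².
v²/(2a) = d ⇒ v = √(2 × 5.586 × 8) = √89.38 = 9.4541 m/s.
9.4541 m/s × 3.6 = 34.035 km/h.

Maximum speed ≈ 34 km/h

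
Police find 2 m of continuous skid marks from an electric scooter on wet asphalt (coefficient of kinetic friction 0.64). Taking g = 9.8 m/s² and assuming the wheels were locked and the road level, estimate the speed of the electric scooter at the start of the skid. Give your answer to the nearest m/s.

Deceleration a = μg = 0.64 × 9.8 = 6.272 m/s².
v = √(2a·d) = √(2 × 6.272 × 2) = √25.088 = 5.0088 m/s.

Initial speed ≈ 5 m/s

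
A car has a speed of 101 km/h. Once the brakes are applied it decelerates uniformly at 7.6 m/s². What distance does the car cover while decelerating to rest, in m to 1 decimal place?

Braking distance ≈ 51.8 m

101 km/h ÷ 3.6 = 28.0556 m/s.
Braking distance = v²/(2a) = 28.0556² / (2 × 7.600) = 787.117 / 15.200 = 51.784 m.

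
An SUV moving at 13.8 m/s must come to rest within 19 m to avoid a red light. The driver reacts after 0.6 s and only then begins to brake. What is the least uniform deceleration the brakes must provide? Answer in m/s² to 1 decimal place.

Required deceleration ≈ 8.9 m/s²

Distance covered during reaction = 13.8000 × 0.6 = 8.280 m.
Distance available for braking: 19 − 8.280 = 10.720 m.
v² = 2a·d ⇒ a = v²/(2d) = 13.8000² / (2 × 10.720) = 190.440 / 21.440 = 8.8825 m/s².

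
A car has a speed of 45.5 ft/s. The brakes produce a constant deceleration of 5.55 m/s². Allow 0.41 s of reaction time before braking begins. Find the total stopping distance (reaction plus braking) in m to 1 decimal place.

45.5 ft/s × 0.3048 = 13.8684 m/s.
Reaction distance = v·t_r = 13.8684 × 0.41 = 5.686 m.
Braking distance = v²/(2a) = 13.8684² / (2 × 5.550) = 192.333 / 11.100 = 17.327 m.
Total = 5.686 + 17.327 = 23.013 m.

Total stopping distance ≈ 23.0 m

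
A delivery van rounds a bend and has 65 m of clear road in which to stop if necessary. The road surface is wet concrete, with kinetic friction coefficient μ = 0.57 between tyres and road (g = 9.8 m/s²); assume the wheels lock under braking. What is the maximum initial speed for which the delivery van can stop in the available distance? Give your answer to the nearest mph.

a = μg = 0.57 × 9.8 = 5.586 m/s².
v²/(2a) = d ⇒ v = √(2 × 5.586 × 65) = √726.18 = 26.9477 m/s.
26.9477 m/s ÷ 0.44704 = 60.280 mph.

Maximum speed ≈ 60 mph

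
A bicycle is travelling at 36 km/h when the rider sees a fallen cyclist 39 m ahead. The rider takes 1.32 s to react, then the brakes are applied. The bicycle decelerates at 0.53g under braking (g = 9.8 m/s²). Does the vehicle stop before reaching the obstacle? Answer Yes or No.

36 km/h ÷ 3.6 = 10.0000 m/s.
a = 0.53 × 9.8 = 5.194 m/s².
Reaction distance = 10.0000 × 1.32 = 13.200 m.
Braking distance = v²/(2a) = 100.000 / 10.388 = 9.626 m.
Total stopping distance = 13.200 + 9.626 = 22.826 m, vs 39 m available — it stops with 39 − 22.826 = 16.174 m to spare.

Yes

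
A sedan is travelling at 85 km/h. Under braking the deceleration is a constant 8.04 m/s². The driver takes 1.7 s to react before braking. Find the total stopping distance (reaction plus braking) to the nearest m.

85 km/h ÷ 3.6 = 23.6111 m/s.
Reaction distance = v·t_r = 23.6111 × 1.7 = 40.139 m.
Braking distance = v²/(2a) = 23.6111² / (2 × 8.040) = 557.484 / 16.080 = 34.669 m.
Total = 40.139 + 34.669 = 74.808 m.

Total stopping distance ≈ 75 m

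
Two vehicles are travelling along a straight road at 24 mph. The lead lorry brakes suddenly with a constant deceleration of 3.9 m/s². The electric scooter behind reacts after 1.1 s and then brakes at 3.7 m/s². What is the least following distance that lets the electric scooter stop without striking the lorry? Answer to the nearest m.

24 mph × 0.44704 = 10.7290 m/s.
Leader travels v²/(2a_L) = 115.111 / 7.800 = 14.758 m before stopping.
Follower covers v·t_r = 10.7290 × 1.1 = 11.802 m while reacting, then v²/(2a_F) = 115.111 / 7.400 = 15.556 m while braking, for a total of 11.802 + 15.556 = 27.358 m.
Since a_F ≤ a_L and the follower starts braking later, the follower is never slower than the leader, so the closest approach is when both have stopped.
Minimum gap = 27.358 − 14.758 = 12.600 m.

Minimum gap ≈ 13 m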